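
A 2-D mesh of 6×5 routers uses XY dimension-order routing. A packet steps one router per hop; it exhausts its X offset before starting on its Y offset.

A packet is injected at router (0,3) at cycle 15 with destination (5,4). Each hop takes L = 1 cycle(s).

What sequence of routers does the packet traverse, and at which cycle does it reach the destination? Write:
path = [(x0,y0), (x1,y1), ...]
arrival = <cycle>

path = [(0,3), (1,3), (2,3), (3,3), (4,3), (5,3), (5,4)]
arrival = 21

t=15: at (0,3)
t=16: at (1,3) after E
t=17: at (2,3) after E
t=18: at (3,3) after E
t=19: at (4,3) after E
t=20: at (5,3) after E
t=21: at (5,4) after N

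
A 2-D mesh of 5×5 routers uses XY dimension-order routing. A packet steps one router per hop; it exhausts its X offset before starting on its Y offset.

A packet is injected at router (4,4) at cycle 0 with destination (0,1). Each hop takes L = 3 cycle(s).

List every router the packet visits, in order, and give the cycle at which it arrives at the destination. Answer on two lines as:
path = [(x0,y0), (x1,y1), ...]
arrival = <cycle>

[0] x=4 y=4 t=0
[1] x=3 y=4 t=3 →W
[2] x=2 y=4 t=6 →W
[3] x=1 y=4 t=9 →W
[4] x=0 y=4 t=12 →W
[5] x=0 y=3 t=15 →S
[6] x=0 y=2 t=18 →S
[7] x=0 y=1 t=21 →S

path = [(4,4), (3,4), (2,4), (1,4), (0,4), (0,3), (0,2), (0,1)]
arrival = 21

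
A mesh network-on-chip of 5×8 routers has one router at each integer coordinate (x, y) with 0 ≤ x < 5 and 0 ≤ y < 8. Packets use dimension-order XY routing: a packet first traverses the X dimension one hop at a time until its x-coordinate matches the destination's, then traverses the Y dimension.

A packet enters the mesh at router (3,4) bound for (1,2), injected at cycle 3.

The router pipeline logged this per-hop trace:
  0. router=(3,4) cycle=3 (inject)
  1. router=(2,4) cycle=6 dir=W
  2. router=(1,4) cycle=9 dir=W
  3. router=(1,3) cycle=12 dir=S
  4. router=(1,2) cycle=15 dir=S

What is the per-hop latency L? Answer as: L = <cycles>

L = 3

From hop 0 (3) to hop 1 (6): +3 cycles.
That increment is L by definition: L = 3.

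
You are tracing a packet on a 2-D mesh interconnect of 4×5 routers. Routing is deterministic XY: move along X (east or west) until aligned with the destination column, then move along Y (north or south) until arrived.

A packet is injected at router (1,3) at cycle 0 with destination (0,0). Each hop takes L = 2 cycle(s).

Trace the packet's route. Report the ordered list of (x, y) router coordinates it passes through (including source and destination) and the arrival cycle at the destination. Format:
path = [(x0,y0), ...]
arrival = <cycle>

[0] x=1 y=3 t=0
[1] x=0 y=3 t=2 →W
[2] x=0 y=2 t=4 →S
[3] x=0 y=1 t=6 →S
[4] x=0 y=0 t=8 →S

path = [(1,3), (0,3), (0,2), (0,1), (0,0)]
arrival = 8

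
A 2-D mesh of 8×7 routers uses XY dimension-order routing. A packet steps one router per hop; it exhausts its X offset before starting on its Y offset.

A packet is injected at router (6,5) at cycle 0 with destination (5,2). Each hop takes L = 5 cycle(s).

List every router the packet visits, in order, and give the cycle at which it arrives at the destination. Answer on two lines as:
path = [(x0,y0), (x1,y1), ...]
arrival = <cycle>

hop 0: (6,5) @ cyc 0
hop 1: (5,5) @ cyc 5  [W]
hop 2: (5,4) @ cyc 10  [S]
hop 3: (5,3) @ cyc 15  [S]
hop 4: (5,2) @ cyc 20  [S]

path = [(6,5), (5,5), (5,4), (5,3), (5,2)]
arrival = 20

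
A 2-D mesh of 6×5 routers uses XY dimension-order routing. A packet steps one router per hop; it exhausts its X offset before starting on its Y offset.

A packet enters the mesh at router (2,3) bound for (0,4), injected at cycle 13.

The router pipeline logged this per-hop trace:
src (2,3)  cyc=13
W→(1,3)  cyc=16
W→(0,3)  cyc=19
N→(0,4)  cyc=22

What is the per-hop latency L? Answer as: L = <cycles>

From hop 0 (13) to hop 1 (16): +3 cycles.
One hop costs L cycles, so L = 3.

L = 3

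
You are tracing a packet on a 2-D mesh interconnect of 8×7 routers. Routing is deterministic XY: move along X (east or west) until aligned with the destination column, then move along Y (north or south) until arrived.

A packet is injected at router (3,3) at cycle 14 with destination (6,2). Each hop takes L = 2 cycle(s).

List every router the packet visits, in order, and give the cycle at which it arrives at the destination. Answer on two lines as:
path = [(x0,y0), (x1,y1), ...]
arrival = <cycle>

[0] x=3 y=3 t=14
[1] x=4 y=3 t=16 →E
[2] x=5 y=3 t=18 →E
[3] x=6 y=3 t=20 →E
[4] x=6 y=2 t=22 →S

path = [(3,3), (4,3), (5,3), (6,3), (6,2)]
arrival = 22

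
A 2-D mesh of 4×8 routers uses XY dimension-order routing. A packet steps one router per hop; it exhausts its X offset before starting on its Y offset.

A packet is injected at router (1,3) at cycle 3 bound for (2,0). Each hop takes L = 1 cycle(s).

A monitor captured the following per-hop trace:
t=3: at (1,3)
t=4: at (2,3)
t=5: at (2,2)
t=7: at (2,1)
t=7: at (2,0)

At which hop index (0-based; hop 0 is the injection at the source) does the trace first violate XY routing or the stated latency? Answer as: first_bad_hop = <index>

hop 1: step (+1,+0), +1 cyc — ok
hop 2: step (+0,-1), +1 cyc — ok
hop 3: step (+0,-1), +2 cyc — BAD: Δcyc=2≠L

first_bad_hop = 3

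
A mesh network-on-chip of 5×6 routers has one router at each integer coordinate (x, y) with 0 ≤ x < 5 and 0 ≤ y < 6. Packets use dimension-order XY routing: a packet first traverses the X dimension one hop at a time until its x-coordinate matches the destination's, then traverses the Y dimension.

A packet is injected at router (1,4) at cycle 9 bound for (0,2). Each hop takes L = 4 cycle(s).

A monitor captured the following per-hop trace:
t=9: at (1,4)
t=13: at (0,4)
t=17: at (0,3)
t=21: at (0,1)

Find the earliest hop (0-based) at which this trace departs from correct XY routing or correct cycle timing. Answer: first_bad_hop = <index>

hop 1: step (-1,+0), +4 cyc — ok
hop 2: step (+0,-1), +4 cyc — ok
hop 3: step (+0,-2), +4 cyc — BAD: non-unit step

first_bad_hop = 3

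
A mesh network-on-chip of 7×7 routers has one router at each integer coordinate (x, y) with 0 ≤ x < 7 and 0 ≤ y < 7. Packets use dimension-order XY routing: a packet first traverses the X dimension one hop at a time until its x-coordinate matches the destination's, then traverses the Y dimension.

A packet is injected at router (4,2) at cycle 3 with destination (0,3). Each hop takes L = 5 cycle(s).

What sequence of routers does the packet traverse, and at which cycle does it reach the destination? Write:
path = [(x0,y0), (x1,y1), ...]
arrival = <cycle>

path = [(4,2), (3,2), (2,2), (1,2), (0,2), (0,3)]
arrival = 28

src (4,2)  cyc=3
W→(3,2)  cyc=8
W→(2,2)  cyc=13
W→(1,2)  cyc=18
W→(0,2)  cyc=23
N→(0,3)  cyc=28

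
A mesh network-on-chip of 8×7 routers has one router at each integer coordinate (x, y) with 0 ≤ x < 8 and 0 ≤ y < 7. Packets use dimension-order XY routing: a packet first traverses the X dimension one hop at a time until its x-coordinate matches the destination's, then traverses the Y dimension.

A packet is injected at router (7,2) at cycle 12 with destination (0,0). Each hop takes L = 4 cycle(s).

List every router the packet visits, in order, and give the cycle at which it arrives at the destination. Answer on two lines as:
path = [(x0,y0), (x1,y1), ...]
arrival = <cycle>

path = [(7,2), (6,2), (5,2), (4,2), (3,2), (2,2), (1,2), (0,2), (0,1), (0,0)]
arrival = 48

hop 0: (7,2) @ cyc 12
hop 1: (6,2) @ cyc 16  [W]
hop 2: (5,2) @ cyc 20  [W]
hop 3: (4,2) @ cyc 24  [W]
hop 4: (3,2) @ cyc 28  [W]
hop 5: (2,2) @ cyc 32  [W]
hop 6: (1,2) @ cyc 36  [W]
hop 7: (0,2) @ cyc 40  [W]
hop 8: (0,1) @ cyc 44  [S]
hop 9: (0,0) @ cyc 48  [S]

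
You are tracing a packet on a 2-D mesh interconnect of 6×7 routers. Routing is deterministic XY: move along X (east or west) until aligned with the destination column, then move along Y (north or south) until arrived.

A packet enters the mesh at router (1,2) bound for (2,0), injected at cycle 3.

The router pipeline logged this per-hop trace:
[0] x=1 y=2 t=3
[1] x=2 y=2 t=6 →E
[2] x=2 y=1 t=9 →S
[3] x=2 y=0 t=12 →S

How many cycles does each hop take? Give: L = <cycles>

cyc[1] − cyc[0] = 6 − 3 = 3.
Each hop adds L, hence L = 3.

L = 3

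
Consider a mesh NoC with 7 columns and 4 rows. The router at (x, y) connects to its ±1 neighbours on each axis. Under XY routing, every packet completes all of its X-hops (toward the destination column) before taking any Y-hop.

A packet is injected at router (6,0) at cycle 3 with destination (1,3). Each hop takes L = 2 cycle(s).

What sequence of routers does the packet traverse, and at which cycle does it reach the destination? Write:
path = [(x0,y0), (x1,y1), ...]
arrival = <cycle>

#0 — 6,0 | c3
#1 — 5,0 | c5 | W
#2 — 4,0 | c7 | W
#3 — 3,0 | c9 | W
#4 — 2,0 | c11 | W
#5 — 1,0 | c13 | W
#6 — 1,1 | c15 | N
#7 — 1,2 | c17 | N
#8 — 1,3 | c19 | N

path = [(6,0), (5,0), (4,0), (3,0), (2,0), (1,0), (1,1), (1,2), (1,3)]
arrival = 19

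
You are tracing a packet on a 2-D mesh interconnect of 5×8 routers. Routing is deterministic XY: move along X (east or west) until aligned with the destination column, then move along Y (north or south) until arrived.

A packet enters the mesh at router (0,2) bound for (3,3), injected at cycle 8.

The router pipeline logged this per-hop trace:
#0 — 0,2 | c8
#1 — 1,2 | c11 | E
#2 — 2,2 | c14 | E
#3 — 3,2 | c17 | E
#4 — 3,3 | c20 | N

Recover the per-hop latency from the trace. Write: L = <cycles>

cyc[1] − cyc[0] = 11 − 8 = 3.
Each hop adds L, hence L = 3.

L = 3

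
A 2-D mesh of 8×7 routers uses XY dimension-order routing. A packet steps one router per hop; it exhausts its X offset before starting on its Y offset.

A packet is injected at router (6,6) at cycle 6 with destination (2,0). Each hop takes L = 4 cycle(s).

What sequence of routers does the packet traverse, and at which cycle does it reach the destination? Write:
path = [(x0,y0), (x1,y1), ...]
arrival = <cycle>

path = [(6,6), (5,6), (4,6), (3,6), (2,6), (2,5), (2,4), (2,3), (2,2), (2,1), (2,0)]
arrival = 46

  0. router=(6,6) cycle=6 (inject)
  1. router=(5,6) cycle=10 dir=W
  2. router=(4,6) cycle=14 dir=W
  3. router=(3,6) cycle=18 dir=W
  4. router=(2,6) cycle=22 dir=W
  5. router=(2,5) cycle=26 dir=S
  6. router=(2,4) cycle=30 dir=S
  7. router=(2,3) cycle=34 dir=S
  8. router=(2,2) cycle=38 dir=S
  9. router=(2,1) cycle=42 dir=S
  10. router=(2,0) cycle=46 dir=S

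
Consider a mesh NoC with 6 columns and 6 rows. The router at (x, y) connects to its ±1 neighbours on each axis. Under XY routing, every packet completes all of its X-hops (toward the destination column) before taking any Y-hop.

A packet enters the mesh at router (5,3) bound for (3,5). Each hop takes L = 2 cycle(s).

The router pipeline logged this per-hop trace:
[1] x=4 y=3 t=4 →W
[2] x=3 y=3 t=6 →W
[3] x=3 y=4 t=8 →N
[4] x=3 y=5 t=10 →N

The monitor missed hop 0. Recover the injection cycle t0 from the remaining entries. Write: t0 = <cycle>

Hop 1 reached at cycle 4; hop k is at t0 + k·L.
t0 = cyc[1] − L = 4 − 2 = 2.

t0 = 2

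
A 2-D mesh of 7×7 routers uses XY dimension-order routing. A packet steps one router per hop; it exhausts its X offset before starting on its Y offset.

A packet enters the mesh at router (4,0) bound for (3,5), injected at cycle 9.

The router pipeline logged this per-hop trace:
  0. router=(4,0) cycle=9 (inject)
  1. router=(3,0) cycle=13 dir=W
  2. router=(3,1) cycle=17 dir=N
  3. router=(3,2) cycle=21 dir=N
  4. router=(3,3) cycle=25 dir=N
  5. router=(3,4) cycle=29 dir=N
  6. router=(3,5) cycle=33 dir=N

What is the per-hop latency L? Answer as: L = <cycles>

From hop 0 (9) to hop 1 (13): +4 cycles.
Per-hop latency L = Δcyc = 4.

L = 4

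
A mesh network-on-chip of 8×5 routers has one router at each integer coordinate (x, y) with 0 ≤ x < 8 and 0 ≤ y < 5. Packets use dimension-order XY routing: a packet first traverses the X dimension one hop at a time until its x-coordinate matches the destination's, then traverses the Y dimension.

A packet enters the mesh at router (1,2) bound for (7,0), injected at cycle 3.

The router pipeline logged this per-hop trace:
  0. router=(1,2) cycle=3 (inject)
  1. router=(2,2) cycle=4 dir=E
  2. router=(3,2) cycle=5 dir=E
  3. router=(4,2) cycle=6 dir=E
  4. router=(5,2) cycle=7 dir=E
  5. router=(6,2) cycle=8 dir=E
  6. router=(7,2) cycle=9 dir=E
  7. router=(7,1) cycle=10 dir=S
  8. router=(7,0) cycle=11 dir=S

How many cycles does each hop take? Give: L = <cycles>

Δcyc across hop 0→1: 4 − 3 = 1.
Each hop adds L, hence L = 1.

L = 1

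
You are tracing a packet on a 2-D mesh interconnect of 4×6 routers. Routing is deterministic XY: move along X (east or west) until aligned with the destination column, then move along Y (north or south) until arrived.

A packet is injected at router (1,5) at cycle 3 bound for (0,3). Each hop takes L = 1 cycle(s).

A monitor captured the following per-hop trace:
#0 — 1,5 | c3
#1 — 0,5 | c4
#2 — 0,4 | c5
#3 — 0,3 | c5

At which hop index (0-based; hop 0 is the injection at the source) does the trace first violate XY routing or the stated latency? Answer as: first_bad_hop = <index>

first_bad_hop = 3

hop 1: step (-1,+0), +1 cyc — ok
hop 2: step (+0,-1), +1 cyc — ok
hop 3: step (+0,-1), +0 cyc — BAD: Δcyc=0≠L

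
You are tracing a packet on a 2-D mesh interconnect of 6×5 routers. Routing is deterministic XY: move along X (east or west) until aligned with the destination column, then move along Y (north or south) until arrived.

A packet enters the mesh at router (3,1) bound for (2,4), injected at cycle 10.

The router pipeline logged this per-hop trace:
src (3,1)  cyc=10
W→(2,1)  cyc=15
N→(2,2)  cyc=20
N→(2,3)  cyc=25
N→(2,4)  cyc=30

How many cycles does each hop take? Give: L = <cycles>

Between hops 0 and 1 the cycle counter advances 15 − 10 = 5.
Each hop adds L, hence L = 5.

L = 5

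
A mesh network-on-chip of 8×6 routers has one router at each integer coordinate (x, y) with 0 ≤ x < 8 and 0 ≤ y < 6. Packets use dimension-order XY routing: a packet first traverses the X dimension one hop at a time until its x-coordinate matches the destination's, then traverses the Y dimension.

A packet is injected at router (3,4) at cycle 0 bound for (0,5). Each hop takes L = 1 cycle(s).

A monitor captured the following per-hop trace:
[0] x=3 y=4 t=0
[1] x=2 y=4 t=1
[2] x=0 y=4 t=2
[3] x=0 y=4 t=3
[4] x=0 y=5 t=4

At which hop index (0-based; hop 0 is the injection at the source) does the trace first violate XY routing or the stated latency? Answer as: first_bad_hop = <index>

check 1→ d=(-1,0) cyc+1: ok
check 2→ d=(-2,0) cyc+1: BAD: non-unit step

first_bad_hop = 2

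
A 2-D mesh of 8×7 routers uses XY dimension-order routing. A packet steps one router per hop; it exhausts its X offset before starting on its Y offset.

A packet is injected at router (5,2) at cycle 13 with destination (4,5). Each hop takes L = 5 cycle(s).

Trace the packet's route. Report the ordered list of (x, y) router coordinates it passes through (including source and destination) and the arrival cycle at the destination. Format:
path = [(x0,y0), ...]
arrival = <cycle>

src (5,2)  cyc=13
W→(4,2)  cyc=18
N→(4,3)  cyc=23
N→(4,4)  cyc=28
N→(4,5)  cyc=33

path = [(5,2), (4,2), (4,3), (4,4), (4,5)]
arrival = 33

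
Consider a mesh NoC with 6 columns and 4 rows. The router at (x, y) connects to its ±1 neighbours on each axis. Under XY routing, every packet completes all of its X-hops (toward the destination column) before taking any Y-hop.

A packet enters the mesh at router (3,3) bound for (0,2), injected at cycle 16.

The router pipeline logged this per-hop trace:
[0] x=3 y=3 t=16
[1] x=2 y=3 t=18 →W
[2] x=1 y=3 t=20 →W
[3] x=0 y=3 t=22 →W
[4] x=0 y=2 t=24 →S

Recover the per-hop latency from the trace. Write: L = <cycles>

L = 2

From hop 0 (16) to hop 1 (18): +2 cycles.
One hop costs L cycles, so L = 2.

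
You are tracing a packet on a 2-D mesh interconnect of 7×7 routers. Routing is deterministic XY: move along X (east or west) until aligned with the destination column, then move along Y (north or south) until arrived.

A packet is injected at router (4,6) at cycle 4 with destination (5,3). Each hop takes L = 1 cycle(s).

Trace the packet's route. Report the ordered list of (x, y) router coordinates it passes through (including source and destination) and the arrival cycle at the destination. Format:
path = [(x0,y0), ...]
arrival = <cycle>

  0. router=(4,6) cycle=4 (inject)
  1. router=(5,6) cycle=5 dir=E
  2. router=(5,5) cycle=6 dir=S
  3. router=(5,4) cycle=7 dir=S
  4. router=(5,3) cycle=8 dir=S

path = [(4,6), (5,6), (5,5), (5,4), (5,3)]
arrival = 8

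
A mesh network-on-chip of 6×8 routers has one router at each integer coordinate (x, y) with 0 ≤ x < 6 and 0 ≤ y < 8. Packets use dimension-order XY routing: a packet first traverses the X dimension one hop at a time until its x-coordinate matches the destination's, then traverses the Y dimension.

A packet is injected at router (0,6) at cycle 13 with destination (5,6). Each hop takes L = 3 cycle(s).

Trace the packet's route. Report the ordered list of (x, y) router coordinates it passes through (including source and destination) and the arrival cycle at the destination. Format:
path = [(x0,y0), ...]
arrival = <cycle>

path = [(0,6), (1,6), (2,6), (3,6), (4,6), (5,6)]
arrival = 28

t=13: at (0,6)
t=16: at (1,6) after E
t=19: at (2,6) after E
t=22: at (3,6) after E
t=25: at (4,6) after E
t=28: at (5,6) after E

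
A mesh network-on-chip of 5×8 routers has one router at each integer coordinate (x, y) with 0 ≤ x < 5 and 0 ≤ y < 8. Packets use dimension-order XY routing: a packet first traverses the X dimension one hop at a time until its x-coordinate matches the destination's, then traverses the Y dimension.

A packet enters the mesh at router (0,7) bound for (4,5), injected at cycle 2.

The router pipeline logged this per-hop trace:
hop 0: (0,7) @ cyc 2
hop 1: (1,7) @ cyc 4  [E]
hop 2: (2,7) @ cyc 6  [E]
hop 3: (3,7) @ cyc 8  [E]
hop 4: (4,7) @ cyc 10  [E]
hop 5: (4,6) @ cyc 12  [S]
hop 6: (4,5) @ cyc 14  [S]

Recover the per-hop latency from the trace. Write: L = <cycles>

Between hops 0 and 1 the cycle counter advances 4 − 2 = 2.
One hop costs L cycles, so L = 2.

L = 2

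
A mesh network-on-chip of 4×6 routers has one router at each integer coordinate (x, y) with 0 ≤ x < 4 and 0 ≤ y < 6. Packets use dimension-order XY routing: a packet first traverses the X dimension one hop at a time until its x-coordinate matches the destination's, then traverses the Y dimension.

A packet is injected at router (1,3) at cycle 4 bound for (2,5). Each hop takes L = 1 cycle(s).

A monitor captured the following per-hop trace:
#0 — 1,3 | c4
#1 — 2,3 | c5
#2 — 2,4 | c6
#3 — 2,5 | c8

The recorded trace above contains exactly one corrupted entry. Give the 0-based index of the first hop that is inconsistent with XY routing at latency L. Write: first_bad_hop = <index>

check 1→ d=(1,0) cyc+1: ok
check 2→ d=(0,1) cyc+1: ok
check 3→ d=(0,1) cyc+2: BAD: Δcyc=2≠L

first_bad_hop = 3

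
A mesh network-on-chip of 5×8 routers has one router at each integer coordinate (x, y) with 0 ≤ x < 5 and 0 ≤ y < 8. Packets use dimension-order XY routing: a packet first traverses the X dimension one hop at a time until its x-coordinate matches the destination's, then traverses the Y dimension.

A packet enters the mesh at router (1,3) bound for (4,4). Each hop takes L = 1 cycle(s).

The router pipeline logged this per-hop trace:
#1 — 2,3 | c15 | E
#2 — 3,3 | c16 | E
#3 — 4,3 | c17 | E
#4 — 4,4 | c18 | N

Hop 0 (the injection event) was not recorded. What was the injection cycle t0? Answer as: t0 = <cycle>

The first recorded entry is hop 1 at cycle 15.
Therefore t0 = 15 − L = 14.

t0 = 14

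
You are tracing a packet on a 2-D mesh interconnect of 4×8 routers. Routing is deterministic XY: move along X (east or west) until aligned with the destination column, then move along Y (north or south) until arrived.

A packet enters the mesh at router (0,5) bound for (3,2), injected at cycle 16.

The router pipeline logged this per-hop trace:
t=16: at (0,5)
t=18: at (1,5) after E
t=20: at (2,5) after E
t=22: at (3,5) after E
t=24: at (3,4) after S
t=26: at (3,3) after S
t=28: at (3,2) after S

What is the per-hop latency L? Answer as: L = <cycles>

L = 2

cyc[1] − cyc[0] = 18 − 16 = 2.
Each hop adds L, hence L = 2.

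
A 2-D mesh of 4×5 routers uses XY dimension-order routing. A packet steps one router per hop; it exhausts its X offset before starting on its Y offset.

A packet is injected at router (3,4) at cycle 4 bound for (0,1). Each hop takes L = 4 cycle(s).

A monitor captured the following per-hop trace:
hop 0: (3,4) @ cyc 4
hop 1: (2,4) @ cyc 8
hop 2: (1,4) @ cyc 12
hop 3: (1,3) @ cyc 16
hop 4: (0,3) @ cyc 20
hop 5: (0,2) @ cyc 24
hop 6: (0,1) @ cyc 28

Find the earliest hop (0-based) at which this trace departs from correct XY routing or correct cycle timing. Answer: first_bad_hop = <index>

first_bad_hop = 3

[1] (-1,+0) / 4c ⇒ ok
[2] (-1,+0) / 4c ⇒ ok
[3] (+0,-1) / 4c ⇒ BAD: Y-move but x=1≠0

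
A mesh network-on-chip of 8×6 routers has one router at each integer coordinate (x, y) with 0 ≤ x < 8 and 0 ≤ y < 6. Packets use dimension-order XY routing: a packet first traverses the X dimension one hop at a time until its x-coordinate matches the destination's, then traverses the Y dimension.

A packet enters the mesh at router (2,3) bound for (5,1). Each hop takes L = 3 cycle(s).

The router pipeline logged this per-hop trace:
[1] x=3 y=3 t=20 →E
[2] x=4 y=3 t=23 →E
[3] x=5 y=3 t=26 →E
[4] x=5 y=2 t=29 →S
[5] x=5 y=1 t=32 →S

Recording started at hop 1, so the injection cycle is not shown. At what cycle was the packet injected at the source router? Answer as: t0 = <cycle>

The first recorded entry is hop 1 at cycle 20.
Therefore t0 = 20 − L = 17.

t0 = 17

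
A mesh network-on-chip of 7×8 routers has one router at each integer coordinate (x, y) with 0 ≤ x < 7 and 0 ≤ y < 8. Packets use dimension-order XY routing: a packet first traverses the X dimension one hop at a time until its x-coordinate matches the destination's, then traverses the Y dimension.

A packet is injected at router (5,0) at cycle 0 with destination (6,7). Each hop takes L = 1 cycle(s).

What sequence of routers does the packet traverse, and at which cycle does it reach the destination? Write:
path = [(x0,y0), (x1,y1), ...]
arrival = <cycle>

[0] x=5 y=0 t=0
[1] x=6 y=0 t=1 →E
[2] x=6 y=1 t=2 →N
[3] x=6 y=2 t=3 →N
[4] x=6 y=3 t=4 →N
[5] x=6 y=4 t=5 →N
[6] x=6 y=5 t=6 →N
[7] x=6 y=6 t=7 →N
[8] x=6 y=7 t=8 →N

path = [(5,0), (6,0), (6,1), (6,2), (6,3), (6,4), (6,5), (6,6), (6,7)]
arrival = 8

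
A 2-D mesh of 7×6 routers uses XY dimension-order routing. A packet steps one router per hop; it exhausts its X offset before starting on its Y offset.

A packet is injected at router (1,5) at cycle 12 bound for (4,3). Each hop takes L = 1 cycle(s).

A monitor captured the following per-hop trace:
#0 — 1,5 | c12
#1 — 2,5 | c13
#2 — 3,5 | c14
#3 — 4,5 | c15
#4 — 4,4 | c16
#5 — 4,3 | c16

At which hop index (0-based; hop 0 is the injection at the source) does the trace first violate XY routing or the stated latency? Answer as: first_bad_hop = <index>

first_bad_hop = 5

hop 1: step (+1,+0), +1 cyc — ok
hop 2: step (+1,+0), +1 cyc — ok
hop 3: step (+1,+0), +1 cyc — ok
hop 4: step (+0,-1), +1 cyc — ok
hop 5: step (+0,-1), +0 cyc — BAD: Δcyc=0≠L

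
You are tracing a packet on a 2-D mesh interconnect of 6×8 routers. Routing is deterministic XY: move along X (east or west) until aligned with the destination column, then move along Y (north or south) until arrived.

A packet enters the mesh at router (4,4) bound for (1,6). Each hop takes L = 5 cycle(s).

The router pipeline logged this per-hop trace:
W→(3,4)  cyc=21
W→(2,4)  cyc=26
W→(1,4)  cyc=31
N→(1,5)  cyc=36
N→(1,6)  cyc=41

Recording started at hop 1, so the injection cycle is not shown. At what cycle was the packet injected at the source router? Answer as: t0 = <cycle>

t0 = 16

The first recorded entry is hop 1 at cycle 21.
Therefore t0 = 21 − L = 16.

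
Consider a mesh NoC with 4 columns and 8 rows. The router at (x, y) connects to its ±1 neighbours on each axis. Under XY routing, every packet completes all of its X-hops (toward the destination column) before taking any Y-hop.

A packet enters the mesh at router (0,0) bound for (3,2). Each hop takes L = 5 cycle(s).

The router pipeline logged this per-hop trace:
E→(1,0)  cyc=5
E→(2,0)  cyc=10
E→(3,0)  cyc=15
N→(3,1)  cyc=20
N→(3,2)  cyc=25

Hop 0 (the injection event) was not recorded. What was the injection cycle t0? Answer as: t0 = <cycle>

t0 = 0

Hop 1 reached at cycle 5; hop k is at t0 + k·L.
Subtract one hop: t0 = 5 − 5 = 0.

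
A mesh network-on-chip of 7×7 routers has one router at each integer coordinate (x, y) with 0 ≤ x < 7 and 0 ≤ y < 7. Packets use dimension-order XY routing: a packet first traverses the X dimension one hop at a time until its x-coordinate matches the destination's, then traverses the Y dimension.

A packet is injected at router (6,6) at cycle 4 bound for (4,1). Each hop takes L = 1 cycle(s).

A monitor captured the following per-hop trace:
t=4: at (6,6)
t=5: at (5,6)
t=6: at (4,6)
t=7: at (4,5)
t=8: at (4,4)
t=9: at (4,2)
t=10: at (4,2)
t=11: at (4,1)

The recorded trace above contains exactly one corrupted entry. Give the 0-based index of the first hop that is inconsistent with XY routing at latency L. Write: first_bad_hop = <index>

first_bad_hop = 5

  1: Δx=-1 Δy=+0 Δt=1 [ok]
  2: Δx=-1 Δy=+0 Δt=1 [ok]
  3: Δx=+0 Δy=-1 Δt=1 [ok]
  4: Δx=+0 Δy=-1 Δt=1 [ok]
  5: Δx=+0 Δy=-2 Δt=1 [BAD: non-unit step]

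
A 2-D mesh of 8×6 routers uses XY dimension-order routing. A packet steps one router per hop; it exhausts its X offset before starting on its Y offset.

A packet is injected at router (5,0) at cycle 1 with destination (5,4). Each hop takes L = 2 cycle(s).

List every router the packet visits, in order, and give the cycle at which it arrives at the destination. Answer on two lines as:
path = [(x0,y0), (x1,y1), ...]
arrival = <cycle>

t=1: at (5,0)
t=3: at (5,1) after N
t=5: at (5,2) after N
t=7: at (5,3) after N
t=9: at (5,4) after N

path = [(5,0), (5,1), (5,2), (5,3), (5,4)]
arrival = 9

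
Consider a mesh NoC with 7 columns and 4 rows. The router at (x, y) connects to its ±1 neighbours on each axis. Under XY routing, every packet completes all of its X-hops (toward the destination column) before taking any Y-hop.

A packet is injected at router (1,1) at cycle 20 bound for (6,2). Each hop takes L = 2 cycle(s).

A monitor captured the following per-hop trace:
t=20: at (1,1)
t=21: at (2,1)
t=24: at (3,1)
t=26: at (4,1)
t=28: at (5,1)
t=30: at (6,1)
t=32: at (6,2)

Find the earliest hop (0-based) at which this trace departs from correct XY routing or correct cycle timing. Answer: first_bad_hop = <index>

first_bad_hop = 1

check 1→ d=(1,0) cyc+1: BAD: Δcyc=1≠L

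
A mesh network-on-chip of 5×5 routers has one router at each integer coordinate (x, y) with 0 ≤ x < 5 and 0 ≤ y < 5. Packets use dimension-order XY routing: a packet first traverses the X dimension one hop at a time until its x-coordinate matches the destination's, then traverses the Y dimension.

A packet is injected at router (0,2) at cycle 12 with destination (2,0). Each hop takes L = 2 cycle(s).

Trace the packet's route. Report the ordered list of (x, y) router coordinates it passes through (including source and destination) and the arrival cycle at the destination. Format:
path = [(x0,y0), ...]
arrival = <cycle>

path = [(0,2), (1,2), (2,2), (2,1), (2,0)]
arrival = 20

[0] x=0 y=2 t=12
[1] x=1 y=2 t=14 →E
[2] x=2 y=2 t=16 →E
[3] x=2 y=1 t=18 →S
[4] x=2 y=0 t=20 →S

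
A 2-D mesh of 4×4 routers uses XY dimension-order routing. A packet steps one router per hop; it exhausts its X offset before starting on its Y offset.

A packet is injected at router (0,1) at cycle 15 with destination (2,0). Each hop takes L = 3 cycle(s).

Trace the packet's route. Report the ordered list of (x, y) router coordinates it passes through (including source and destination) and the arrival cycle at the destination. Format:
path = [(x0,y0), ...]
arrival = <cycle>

[0] x=0 y=1 t=15
[1] x=1 y=1 t=18 →E
[2] x=2 y=1 t=21 →E
[3] x=2 y=0 t=24 →S

path = [(0,1), (1,1), (2,1), (2,0)]
arrival = 24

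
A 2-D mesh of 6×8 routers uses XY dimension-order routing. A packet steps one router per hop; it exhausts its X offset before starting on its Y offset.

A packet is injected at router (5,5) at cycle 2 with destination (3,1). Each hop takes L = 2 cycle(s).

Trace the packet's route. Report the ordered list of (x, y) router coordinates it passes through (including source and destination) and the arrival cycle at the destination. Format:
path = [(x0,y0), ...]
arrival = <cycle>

[0] x=5 y=5 t=2
[1] x=4 y=5 t=4 →W
[2] x=3 y=5 t=6 →W
[3] x=3 y=4 t=8 →S
[4] x=3 y=3 t=10 →S
[5] x=3 y=2 t=12 →S
[6] x=3 y=1 t=14 →S

path = [(5,5), (4,5), (3,5), (3,4), (3,3), (3,2), (3,1)]
arrival = 14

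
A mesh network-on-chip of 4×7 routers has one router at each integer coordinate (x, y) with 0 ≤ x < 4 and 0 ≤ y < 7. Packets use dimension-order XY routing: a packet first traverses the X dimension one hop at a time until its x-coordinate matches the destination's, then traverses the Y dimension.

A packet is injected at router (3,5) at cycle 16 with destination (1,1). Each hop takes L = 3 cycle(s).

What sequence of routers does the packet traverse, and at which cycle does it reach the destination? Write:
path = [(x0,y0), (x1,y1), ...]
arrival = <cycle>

  0. router=(3,5) cycle=16 (inject)
  1. router=(2,5) cycle=19 dir=W
  2. router=(1,5) cycle=22 dir=W
  3. router=(1,4) cycle=25 dir=S
  4. router=(1,3) cycle=28 dir=S
  5. router=(1,2) cycle=31 dir=S
  6. router=(1,1) cycle=34 dir=S

path = [(3,5), (2,5), (1,5), (1,4), (1,3), (1,2), (1,1)]
arrival = 34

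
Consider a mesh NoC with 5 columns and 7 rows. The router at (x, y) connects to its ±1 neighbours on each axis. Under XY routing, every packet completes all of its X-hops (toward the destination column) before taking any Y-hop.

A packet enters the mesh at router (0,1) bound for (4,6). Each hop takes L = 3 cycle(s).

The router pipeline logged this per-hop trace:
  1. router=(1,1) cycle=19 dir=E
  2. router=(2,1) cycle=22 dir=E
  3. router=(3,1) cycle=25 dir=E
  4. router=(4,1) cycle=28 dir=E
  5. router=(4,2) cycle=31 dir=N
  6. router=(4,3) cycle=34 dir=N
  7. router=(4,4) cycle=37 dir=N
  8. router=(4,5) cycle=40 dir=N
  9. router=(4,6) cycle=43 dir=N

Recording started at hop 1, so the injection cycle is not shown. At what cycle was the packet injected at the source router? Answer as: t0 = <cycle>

t0 = 16

The first recorded entry is hop 1 at cycle 19.
Subtract one hop: t0 = 19 − 3 = 16.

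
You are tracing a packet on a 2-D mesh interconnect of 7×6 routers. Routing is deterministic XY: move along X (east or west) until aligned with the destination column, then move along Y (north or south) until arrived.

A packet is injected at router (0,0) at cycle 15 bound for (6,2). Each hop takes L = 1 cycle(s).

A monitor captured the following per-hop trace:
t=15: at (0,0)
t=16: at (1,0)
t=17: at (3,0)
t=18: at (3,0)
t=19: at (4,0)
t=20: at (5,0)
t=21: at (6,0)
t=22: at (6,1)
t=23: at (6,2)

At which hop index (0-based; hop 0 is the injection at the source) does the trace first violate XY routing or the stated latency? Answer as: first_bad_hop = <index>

first_bad_hop = 2

check 1→ d=(1,0) cyc+1: ok
check 2→ d=(2,0) cyc+1: BAD: non-unit step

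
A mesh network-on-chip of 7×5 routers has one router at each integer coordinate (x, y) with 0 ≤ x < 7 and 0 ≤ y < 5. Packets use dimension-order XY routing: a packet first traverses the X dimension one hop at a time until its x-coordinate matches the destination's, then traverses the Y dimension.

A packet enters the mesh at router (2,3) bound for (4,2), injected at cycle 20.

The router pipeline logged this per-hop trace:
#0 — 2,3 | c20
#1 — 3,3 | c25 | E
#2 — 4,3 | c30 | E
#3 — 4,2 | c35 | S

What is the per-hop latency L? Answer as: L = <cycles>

L = 5

Δcyc across hop 0→1: 25 − 20 = 5.
Per-hop latency L = Δcyc = 5.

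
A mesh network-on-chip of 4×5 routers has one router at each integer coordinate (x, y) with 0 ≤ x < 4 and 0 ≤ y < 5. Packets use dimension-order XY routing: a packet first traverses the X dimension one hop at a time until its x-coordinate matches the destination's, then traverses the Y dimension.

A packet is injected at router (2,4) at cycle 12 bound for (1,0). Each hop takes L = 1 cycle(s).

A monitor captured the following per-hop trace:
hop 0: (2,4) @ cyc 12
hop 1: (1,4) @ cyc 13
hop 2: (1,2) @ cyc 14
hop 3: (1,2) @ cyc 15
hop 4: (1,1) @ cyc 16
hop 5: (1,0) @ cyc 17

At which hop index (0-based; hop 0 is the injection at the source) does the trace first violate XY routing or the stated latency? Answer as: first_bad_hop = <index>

first_bad_hop = 2

hop 1: step (-1,+0), +1 cyc — ok
hop 2: step (+0,-2), +1 cyc — BAD: non-unit step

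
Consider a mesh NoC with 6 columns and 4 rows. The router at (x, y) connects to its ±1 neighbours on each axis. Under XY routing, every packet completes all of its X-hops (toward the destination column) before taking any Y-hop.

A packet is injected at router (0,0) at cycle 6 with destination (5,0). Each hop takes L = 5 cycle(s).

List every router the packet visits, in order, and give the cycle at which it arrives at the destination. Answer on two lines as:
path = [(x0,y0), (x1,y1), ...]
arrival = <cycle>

t=6: at (0,0)
t=11: at (1,0) after E
t=16: at (2,0) after E
t=21: at (3,0) after E
t=26: at (4,0) after E
t=31: at (5,0) after E

path = [(0,0), (1,0), (2,0), (3,0), (4,0), (5,0)]
arrival = 31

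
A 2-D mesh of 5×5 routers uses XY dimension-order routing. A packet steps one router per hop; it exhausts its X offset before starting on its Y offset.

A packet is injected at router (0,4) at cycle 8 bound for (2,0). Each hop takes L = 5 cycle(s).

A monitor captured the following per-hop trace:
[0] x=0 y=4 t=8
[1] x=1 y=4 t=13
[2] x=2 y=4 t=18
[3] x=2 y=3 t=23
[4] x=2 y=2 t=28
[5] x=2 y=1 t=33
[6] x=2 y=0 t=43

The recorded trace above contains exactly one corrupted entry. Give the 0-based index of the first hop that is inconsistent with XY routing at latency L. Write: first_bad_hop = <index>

first_bad_hop = 6

  1: Δx=+1 Δy=+0 Δt=5 [ok]
  2: Δx=+1 Δy=+0 Δt=5 [ok]
  3: Δx=+0 Δy=-1 Δt=5 [ok]
  4: Δx=+0 Δy=-1 Δt=5 [ok]
  5: Δx=+0 Δy=-1 Δt=5 [ok]
  6: Δx=+0 Δy=-1 Δt=10 [BAD: Δcyc=10≠L]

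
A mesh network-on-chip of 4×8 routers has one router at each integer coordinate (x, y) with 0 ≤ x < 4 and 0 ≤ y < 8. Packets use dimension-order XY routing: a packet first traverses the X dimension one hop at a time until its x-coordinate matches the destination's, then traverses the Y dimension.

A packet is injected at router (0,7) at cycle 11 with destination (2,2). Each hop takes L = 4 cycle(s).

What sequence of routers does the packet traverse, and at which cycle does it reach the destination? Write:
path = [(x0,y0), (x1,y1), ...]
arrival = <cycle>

t=11: at (0,7)
t=15: at (1,7) after E
t=19: at (2,7) after E
t=23: at (2,6) after S
t=27: at (2,5) after S
t=31: at (2,4) after S
t=35: at (2,3) after S
t=39: at (2,2) after S

path = [(0,7), (1,7), (2,7), (2,6), (2,5), (2,4), (2,3), (2,2)]
arrival = 39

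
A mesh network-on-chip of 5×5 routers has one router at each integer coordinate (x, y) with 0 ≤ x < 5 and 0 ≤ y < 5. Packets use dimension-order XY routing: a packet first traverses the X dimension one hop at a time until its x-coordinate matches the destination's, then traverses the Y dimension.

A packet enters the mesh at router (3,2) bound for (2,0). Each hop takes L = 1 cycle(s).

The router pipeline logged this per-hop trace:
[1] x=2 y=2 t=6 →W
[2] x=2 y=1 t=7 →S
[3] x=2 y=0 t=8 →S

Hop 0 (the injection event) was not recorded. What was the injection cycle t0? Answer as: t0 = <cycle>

t0 = 5

Hop 1 reached at cycle 6; hop k is at t0 + k·L.
So t0 = 6 − 1·1 = 5.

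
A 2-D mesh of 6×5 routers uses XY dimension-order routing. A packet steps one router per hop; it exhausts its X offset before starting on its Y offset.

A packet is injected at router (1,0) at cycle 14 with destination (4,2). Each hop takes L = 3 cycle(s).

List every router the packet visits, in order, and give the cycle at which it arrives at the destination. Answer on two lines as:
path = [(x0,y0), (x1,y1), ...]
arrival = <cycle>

path = [(1,0), (2,0), (3,0), (4,0), (4,1), (4,2)]
arrival = 29

[0] x=1 y=0 t=14
[1] x=2 y=0 t=17 →E
[2] x=3 y=0 t=20 →E
[3] x=4 y=0 t=23 →E
[4] x=4 y=1 t=26 →N
[5] x=4 y=2 t=29 →N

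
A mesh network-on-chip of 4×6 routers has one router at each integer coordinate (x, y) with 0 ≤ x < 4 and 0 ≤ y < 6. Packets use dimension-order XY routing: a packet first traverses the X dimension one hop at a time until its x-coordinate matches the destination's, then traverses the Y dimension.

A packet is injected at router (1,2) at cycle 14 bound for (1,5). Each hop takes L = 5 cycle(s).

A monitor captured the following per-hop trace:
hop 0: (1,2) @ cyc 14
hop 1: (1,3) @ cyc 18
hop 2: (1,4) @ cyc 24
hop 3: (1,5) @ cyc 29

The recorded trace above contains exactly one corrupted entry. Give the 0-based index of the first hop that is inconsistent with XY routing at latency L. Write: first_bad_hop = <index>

hop 1: step (+0,+1), +4 cyc — BAD: Δcyc=4≠L

first_bad_hop = 1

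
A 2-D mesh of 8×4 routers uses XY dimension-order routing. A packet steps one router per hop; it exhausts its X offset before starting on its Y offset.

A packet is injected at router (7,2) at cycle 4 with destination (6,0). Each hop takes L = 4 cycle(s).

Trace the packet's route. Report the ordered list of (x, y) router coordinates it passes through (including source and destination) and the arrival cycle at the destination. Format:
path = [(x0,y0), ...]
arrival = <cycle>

[0] x=7 y=2 t=4
[1] x=6 y=2 t=8 →W
[2] x=6 y=1 t=12 →S
[3] x=6 y=0 t=16 →S

path = [(7,2), (6,2), (6,1), (6,0)]
arrival = 16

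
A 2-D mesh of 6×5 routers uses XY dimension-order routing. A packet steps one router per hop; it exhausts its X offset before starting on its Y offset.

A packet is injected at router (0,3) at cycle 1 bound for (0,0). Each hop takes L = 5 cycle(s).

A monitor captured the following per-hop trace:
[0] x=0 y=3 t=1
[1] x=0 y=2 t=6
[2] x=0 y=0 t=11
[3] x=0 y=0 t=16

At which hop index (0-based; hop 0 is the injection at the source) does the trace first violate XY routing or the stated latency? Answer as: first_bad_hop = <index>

first_bad_hop = 2

hop 1: step (+0,-1), +5 cyc — ok
hop 2: step (+0,-2), +5 cyc — BAD: non-unit step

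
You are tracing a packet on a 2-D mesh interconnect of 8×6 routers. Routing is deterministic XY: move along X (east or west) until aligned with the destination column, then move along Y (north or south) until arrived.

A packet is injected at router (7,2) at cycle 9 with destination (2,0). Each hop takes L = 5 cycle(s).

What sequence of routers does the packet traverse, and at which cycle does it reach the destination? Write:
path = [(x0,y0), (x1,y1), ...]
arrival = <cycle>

path = [(7,2), (6,2), (5,2), (4,2), (3,2), (2,2), (2,1), (2,0)]
arrival = 44

[0] x=7 y=2 t=9
[1] x=6 y=2 t=14 →W
[2] x=5 y=2 t=19 →W
[3] x=4 y=2 t=24 →W
[4] x=3 y=2 t=29 →W
[5] x=2 y=2 t=34 →W
[6] x=2 y=1 t=39 →S
[7] x=2 y=0 t=44 →S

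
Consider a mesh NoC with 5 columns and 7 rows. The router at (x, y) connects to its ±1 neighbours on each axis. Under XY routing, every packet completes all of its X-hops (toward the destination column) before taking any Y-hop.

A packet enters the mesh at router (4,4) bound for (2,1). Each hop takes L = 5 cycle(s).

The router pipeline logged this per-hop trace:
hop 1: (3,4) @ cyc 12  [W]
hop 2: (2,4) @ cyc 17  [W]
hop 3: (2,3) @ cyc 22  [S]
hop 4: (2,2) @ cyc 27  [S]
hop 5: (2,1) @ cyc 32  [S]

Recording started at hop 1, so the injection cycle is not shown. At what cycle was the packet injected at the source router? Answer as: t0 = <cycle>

t0 = 7

Hop 1 reached at cycle 12; hop k is at t0 + k·L.
So t0 = 12 − 1·5 = 7.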